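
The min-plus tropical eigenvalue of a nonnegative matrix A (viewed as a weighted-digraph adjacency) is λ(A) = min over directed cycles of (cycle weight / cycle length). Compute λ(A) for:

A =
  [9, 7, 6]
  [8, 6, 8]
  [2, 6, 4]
λ(A) = 4

Enumerate directed cycles and compute their means (weight / length). Sample:
  cycle 0 → 0: weight = 9, length = 1, mean = 9/1 ≈ 9.000
  cycle 1 → 1: weight = 6, length = 1, mean = 6/1 ≈ 6.000
  cycle 2 → 2: weight = 4, length = 1, mean = 4/1 ≈ 4.000
  cycle 0 → 1 → 0: weight = 15, length = 2, mean = 15/2 ≈ 7.500
  cycle 0 → 2 → 0: weight = 8, length = 2, mean = 8/2 ≈ 4.000
  cycle 1 → 0 → 1: weight = 15, length = 2, mean = 15/2 ≈ 7.500
Minimum mean = 4.000, attained e.g. along the cycle 2 → 2 with weight 4 and length 1. So λ(A) = 4/1 = 4.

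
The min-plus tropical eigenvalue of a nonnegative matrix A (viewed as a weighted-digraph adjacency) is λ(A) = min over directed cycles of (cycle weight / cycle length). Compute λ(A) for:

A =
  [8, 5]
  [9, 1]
λ(A) = 1

Enumerate directed cycles and compute their means (weight / length). Sample:
  cycle 0 → 0: weight = 8, length = 1, mean = 8/1 ≈ 8.000
  cycle 1 → 1: weight = 1, length = 1, mean = 1/1 ≈ 1.000
  cycle 0 → 1 → 0: weight = 14, length = 2, mean = 14/2 ≈ 7.000
  cycle 1 → 0 → 1: weight = 14, length = 2, mean = 14/2 ≈ 7.000
Minimum mean = 1.000, attained e.g. along the cycle 1 → 1 with weight 1 and length 1. So λ(A) = 1/1 = 1.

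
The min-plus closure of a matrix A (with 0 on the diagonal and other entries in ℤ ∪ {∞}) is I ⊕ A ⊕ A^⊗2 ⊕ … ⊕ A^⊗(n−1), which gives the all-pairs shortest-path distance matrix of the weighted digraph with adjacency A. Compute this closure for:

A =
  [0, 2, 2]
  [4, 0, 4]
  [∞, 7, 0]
Closure =
  [0, 2, 2]
  [4, 0, 4]
  [11, 7, 0]

This is the Floyd-Warshall all-pairs shortest-path computation. For each intermediate vertex k = 0, 1, …, 2, update dist[i][j] ← min(dist[i][j], dist[i][k] + dist[k][j]). The final matrix gives, for each (i, j), the minimum total weight of any directed path from i to j (possibly empty when i = j).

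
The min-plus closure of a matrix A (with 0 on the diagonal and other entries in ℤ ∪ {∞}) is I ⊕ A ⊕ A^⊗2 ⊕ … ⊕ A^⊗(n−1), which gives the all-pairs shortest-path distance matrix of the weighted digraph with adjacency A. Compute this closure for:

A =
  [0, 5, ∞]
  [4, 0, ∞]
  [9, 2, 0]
Closure =
  [0, 5, ∞]
  [4, 0, ∞]
  [6, 2, 0]

This is the Floyd-Warshall all-pairs shortest-path computation. For each intermediate vertex k = 0, 1, …, 2, update dist[i][j] ← min(dist[i][j], dist[i][k] + dist[k][j]). The final matrix gives, for each (i, j), the minimum total weight of any directed path from i to j (possibly empty when i = j).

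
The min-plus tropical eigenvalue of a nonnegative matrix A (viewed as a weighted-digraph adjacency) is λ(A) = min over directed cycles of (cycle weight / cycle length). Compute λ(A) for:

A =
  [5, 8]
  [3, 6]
λ(A) = 5

Enumerate directed cycles and compute their means (weight / length). Sample:
  cycle 0 → 0: weight = 5, length = 1, mean = 5/1 ≈ 5.000
  cycle 1 → 1: weight = 6, length = 1, mean = 6/1 ≈ 6.000
  cycle 0 → 1 → 0: weight = 11, length = 2, mean = 11/2 ≈ 5.500
  cycle 1 → 0 → 1: weight = 11, length = 2, mean = 11/2 ≈ 5.500
Minimum mean = 5.000, attained e.g. along the cycle 0 → 0 with weight 5 and length 1. So λ(A) = 5/1 = 5.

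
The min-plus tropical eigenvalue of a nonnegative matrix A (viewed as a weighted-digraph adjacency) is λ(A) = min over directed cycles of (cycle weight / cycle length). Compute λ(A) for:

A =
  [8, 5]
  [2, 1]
λ(A) = 1

Enumerate directed cycles and compute their means (weight / length). Sample:
  cycle 0 → 0: weight = 8, length = 1, mean = 8/1 ≈ 8.000
  cycle 1 → 1: weight = 1, length = 1, mean = 1/1 ≈ 1.000
  cycle 0 → 1 → 0: weight = 7, length = 2, mean = 7/2 ≈ 3.500
  cycle 1 → 0 → 1: weight = 7, length = 2, mean = 7/2 ≈ 3.500
Minimum mean = 1.000, attained e.g. along the cycle 1 → 1 with weight 1 and length 1. So λ(A) = 1/1 = 1.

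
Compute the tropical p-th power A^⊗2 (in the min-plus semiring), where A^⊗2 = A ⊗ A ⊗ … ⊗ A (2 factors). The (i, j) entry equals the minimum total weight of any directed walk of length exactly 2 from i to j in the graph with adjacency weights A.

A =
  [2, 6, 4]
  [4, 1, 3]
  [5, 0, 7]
A^⊗2 =
  [4, 4, 6]
  [5, 2, 4]
  [4, 1, 3]

Each entry (A^⊗2)_ij equals the minimum over all length-2 walks i = v_0 → v_1 → … → v_2 = j of Σ_t A[v_t][v_{t+1}]. For example, for (i, j) = (0, 2) we minimise over 3 possible intermediate vertex sequences; the minimum is 6, attained along the walk 0 → 0 → 2.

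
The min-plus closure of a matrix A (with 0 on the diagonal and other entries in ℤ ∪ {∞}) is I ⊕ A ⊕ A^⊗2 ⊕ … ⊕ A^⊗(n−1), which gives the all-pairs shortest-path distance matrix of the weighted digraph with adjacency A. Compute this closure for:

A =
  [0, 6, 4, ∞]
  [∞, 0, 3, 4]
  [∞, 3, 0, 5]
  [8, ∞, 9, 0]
Closure =
  [0, 6, 4, 9]
  [12, 0, 3, 4]
  [13, 3, 0, 5]
  [8, 12, 9, 0]

This is the Floyd-Warshall all-pairs shortest-path computation. For each intermediate vertex k = 0, 1, …, 3, update dist[i][j] ← min(dist[i][j], dist[i][k] + dist[k][j]). The final matrix gives, for each (i, j), the minimum total weight of any directed path from i to j (possibly empty when i = j).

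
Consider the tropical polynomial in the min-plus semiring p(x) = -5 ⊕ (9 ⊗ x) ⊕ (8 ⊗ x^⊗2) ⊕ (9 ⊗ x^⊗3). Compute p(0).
p(0) = -5

A tropical monomial a ⊗ x^⊗i evaluates to a + i · x. Evaluating each term at x = 0:
  Term 0 contributes -5 + 0 · 0 = -5
  Term 1 contributes 9 + 1 · 0 = 9
  Term 2 contributes 8 + 2 · 0 = 8
  Term 3 contributes 9 + 3 · 0 = 9
p(0) = ⊕ of these = min[-5, 9, 8, 9] = -5.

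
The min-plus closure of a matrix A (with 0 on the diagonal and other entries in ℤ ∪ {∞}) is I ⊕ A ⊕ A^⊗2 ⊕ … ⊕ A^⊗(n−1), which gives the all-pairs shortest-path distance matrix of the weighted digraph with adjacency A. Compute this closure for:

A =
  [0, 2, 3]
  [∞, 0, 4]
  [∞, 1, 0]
Closure =
  [0, 2, 3]
  [∞, 0, 4]
  [∞, 1, 0]

This is the Floyd-Warshall all-pairs shortest-path computation. For each intermediate vertex k = 0, 1, …, 2, update dist[i][j] ← min(dist[i][j], dist[i][k] + dist[k][j]). The final matrix gives, for each (i, j), the minimum total weight of any directed path from i to j (possibly empty when i = j).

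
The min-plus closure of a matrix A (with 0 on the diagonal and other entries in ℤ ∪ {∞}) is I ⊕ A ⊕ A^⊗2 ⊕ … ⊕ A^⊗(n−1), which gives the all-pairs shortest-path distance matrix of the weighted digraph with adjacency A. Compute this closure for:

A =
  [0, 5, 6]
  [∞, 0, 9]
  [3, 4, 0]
Closure =
  [0, 5, 6]
  [12, 0, 9]
  [3, 4, 0]

This is the Floyd-Warshall all-pairs shortest-path computation. For each intermediate vertex k = 0, 1, …, 2, update dist[i][j] ← min(dist[i][j], dist[i][k] + dist[k][j]). The final matrix gives, for each (i, j), the minimum total weight of any directed path from i to j (possibly empty when i = j).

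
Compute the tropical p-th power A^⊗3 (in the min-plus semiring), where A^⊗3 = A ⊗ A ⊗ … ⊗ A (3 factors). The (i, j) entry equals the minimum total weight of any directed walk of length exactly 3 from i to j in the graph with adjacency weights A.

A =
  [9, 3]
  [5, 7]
A^⊗3 =
  [15, 11]
  [13, 15]

Each entry (A^⊗3)_ij equals the minimum over all length-3 walks i = v_0 → v_1 → … → v_3 = j of Σ_t A[v_t][v_{t+1}]. For example, for (i, j) = (0, 1) we minimise over 4 possible intermediate vertex sequences; the minimum is 11, attained along the walk 0 → 1 → 0 → 1.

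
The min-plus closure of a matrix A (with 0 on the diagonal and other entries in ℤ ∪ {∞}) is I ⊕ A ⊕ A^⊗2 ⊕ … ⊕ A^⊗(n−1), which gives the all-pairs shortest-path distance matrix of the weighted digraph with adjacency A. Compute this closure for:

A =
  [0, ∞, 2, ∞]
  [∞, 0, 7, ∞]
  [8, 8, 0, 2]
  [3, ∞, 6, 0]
Closure =
  [0, 10, 2, 4]
  [12, 0, 7, 9]
  [5, 8, 0, 2]
  [3, 13, 5, 0]

This is the Floyd-Warshall all-pairs shortest-path computation. For each intermediate vertex k = 0, 1, …, 3, update dist[i][j] ← min(dist[i][j], dist[i][k] + dist[k][j]). The final matrix gives, for each (i, j), the minimum total weight of any directed path from i to j (possibly empty when i = j).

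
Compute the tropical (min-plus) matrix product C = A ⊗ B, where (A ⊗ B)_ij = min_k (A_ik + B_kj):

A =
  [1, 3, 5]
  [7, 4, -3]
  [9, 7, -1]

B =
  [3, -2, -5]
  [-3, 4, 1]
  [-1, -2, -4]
A ⊗ B =
  [0, -1, -4]
  [-4, -5, -7]
  [-2, -3, -5]

Apply the min-plus product entry-by-entry:
  C[0][0] = min over k of (A[0][0] + B[0][0] = 1 + 3 = 4, A[0][1] + B[1][0] = 3 + -3 = 0, A[0][2] + B[2][0] = 5 + -1 = 4) = 0 (attained at k = 1)
  C[0][1] = min over k of (A[0][0] + B[0][1] = 1 + -2 = -1, A[0][1] + B[1][1] = 3 + 4 = 7, A[0][2] + B[2][1] = 5 + -2 = 3) = -1 (attained at k = 0)
  C[0][2] = min over k of (A[0][0] + B[0][2] = 1 + -5 = -4, A[0][1] + B[1][2] = 3 + 1 = 4, A[0][2] + B[2][2] = 5 + -4 = 1) = -4 (attained at k = 0)
  C[1][0] = min over k of (A[1][0] + B[0][0] = 7 + 3 = 10, A[1][1] + B[1][0] = 4 + -3 = 1, A[1][2] + B[2][0] = -3 + -1 = -4) = -4 (attained at k = 2)
  C[1][1] = min over k of (A[1][0] + B[0][1] = 7 + -2 = 5, A[1][1] + B[1][1] = 4 + 4 = 8, A[1][2] + B[2][1] = -3 + -2 = -5) = -5 (attained at k = 2)
  C[1][2] = min over k of (A[1][0] + B[0][2] = 7 + -5 = 2, A[1][1] + B[1][2] = 4 + 1 = 5, A[1][2] + B[2][2] = -3 + -4 = -7) = -7 (attained at k = 2)
  C[2][0] = min over k of (A[2][0] + B[0][0] = 9 + 3 = 12, A[2][1] + B[1][0] = 7 + -3 = 4, A[2][2] + B[2][0] = -1 + -1 = -2) = -2 (attained at k = 2)
  C[2][1] = min over k of (A[2][0] + B[0][1] = 9 + -2 = 7, A[2][1] + B[1][1] = 7 + 4 = 11, A[2][2] + B[2][1] = -1 + -2 = -3) = -3 (attained at k = 2)
  C[2][2] = min over k of (A[2][0] + B[0][2] = 9 + -5 = 4, A[2][1] + B[1][2] = 7 + 1 = 8, A[2][2] + B[2][2] = -1 + -4 = -5) = -5 (attained at k = 2)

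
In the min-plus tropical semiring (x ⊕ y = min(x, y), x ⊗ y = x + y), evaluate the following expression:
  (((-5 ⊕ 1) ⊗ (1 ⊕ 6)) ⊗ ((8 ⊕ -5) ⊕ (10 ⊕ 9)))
(((-5 ⊕ 1) ⊗ (1 ⊕ 6)) ⊗ ((8 ⊕ -5) ⊕ (10 ⊕ 9))) = -9

Expand innermost to outermost. Recall ⊕ takes the minimum of its arguments and ⊗ takes their sum. Working out the expression (((-5 ⊕ 1) ⊗ (1 ⊕ 6)) ⊗ ((8 ⊕ -5) ⊕ (10 ⊕ 9))) gives -9.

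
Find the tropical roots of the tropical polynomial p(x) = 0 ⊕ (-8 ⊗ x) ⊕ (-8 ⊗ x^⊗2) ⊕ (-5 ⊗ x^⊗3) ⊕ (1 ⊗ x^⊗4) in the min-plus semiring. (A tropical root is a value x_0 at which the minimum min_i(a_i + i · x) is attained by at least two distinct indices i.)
Roots: {-6, -3, 0, 8}

Each tropical root is a break point of the lower envelope of the lines y = a_i + i · x (there are 5 lines, with slopes 0, 1, ..., 4). Only the lines that attain the minimum somewhere contribute to roots; other lines are dominated. Here the surviving (envelope) indices are i = 4, i = 3, i = 2, i = 1, i = 0.
Intersections between consecutive envelope lines give the roots: for adjacent envelope indices i < j the intersection is x = (a_i − a_j) / (j − i). Reading off the sorted break points: {-6, -3, 0, 8}.
Verification: at each break x_0, at least two indices attain the minimum of min_i(a_i + i · x_0).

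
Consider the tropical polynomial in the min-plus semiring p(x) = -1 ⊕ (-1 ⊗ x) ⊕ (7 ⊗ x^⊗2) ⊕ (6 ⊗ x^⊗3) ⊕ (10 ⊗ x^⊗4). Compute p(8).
p(8) = -1

A tropical monomial a ⊗ x^⊗i evaluates to a + i · x. Evaluating each term at x = 8:
  Term 0 contributes -1 + 0 · 8 = -1
  Term 1 contributes -1 + 1 · 8 = 7
  Term 2 contributes 7 + 2 · 8 = 23
  Term 3 contributes 6 + 3 · 8 = 30
  Term 4 contributes 10 + 4 · 8 = 42
p(8) = ⊕ of these = min[-1, 7, 23, 30, 42] = -1.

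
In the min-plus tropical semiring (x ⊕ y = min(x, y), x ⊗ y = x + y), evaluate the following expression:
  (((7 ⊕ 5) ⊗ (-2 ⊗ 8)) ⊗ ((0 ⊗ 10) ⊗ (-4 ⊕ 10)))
(((7 ⊕ 5) ⊗ (-2 ⊗ 8)) ⊗ ((0 ⊗ 10) ⊗ (-4 ⊕ 10))) = 17

Expand innermost to outermost. Recall ⊕ takes the minimum of its arguments and ⊗ takes their sum. Working out the expression (((7 ⊕ 5) ⊗ (-2 ⊗ 8)) ⊗ ((0 ⊗ 10) ⊗ (-4 ⊕ 10))) gives 17.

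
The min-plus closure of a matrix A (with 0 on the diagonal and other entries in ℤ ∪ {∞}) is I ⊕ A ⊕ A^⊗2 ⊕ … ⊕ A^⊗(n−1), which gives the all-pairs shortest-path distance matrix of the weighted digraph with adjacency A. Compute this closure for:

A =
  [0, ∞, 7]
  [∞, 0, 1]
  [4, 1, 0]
Closure =
  [0, 8, 7]
  [5, 0, 1]
  [4, 1, 0]

This is the Floyd-Warshall all-pairs shortest-path computation. For each intermediate vertex k = 0, 1, …, 2, update dist[i][j] ← min(dist[i][j], dist[i][k] + dist[k][j]). The final matrix gives, for each (i, j), the minimum total weight of any directed path from i to j (possibly empty when i = j).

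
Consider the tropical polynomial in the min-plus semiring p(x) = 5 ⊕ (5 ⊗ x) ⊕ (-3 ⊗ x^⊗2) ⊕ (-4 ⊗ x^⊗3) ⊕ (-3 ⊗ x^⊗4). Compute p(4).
p(4) = 5

A tropical monomial a ⊗ x^⊗i evaluates to a + i · x. Evaluating each term at x = 4:
  Term 0 contributes 5 + 0 · 4 = 5
  Term 1 contributes 5 + 1 · 4 = 9
  Term 2 contributes -3 + 2 · 4 = 5
  Term 3 contributes -4 + 3 · 4 = 8
  Term 4 contributes -3 + 4 · 4 = 13
p(4) = ⊕ of these = min[5, 9, 5, 8, 13] = 5.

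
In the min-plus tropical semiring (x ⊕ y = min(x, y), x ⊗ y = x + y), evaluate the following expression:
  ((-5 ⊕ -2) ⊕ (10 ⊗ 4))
((-5 ⊕ -2) ⊕ (10 ⊗ 4)) = -5

Expand innermost to outermost. Recall ⊕ takes the minimum of its arguments and ⊗ takes their sum. Working out the expression ((-5 ⊕ -2) ⊕ (10 ⊗ 4)) gives -5.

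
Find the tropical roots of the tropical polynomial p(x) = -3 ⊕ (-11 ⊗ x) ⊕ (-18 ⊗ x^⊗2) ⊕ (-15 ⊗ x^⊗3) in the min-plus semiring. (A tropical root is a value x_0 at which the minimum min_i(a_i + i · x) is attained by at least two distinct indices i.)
Roots: {-3, 7, 8}

Each tropical root is a break point of the lower envelope of the lines y = a_i + i · x (there are 4 lines, with slopes 0, 1, ..., 3). Only the lines that attain the minimum somewhere contribute to roots; other lines are dominated. Here the surviving (envelope) indices are i = 3, i = 2, i = 1, i = 0.
Intersections between consecutive envelope lines give the roots: for adjacent envelope indices i < j the intersection is x = (a_i − a_j) / (j − i). Reading off the sorted break points: {-3, 7, 8}.
Verification: at each break x_0, at least two indices attain the minimum of min_i(a_i + i · x_0).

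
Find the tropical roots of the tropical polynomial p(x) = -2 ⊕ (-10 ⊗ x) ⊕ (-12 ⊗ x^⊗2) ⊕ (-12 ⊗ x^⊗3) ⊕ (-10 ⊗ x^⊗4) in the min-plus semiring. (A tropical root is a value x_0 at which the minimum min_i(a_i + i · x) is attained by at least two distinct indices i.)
Roots: {-2, 0, 2, 8}

Each tropical root is a break point of the lower envelope of the lines y = a_i + i · x (there are 5 lines, with slopes 0, 1, ..., 4). Only the lines that attain the minimum somewhere contribute to roots; other lines are dominated. Here the surviving (envelope) indices are i = 4, i = 3, i = 2, i = 1, i = 0.
Intersections between consecutive envelope lines give the roots: for adjacent envelope indices i < j the intersection is x = (a_i − a_j) / (j − i). Reading off the sorted break points: {-2, 0, 2, 8}.
Verification: at each break x_0, at least two indices attain the minimum of min_i(a_i + i · x_0).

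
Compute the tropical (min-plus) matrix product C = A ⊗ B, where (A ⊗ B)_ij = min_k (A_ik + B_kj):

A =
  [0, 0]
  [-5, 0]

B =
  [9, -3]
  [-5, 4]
A ⊗ B =
  [-5, -3]
  [-5, -8]

Apply the min-plus product entry-by-entry:
  C[0][0] = min over k of (A[0][0] + B[0][0] = 0 + 9 = 9, A[0][1] + B[1][0] = 0 + -5 = -5) = -5 (attained at k = 1)
  C[0][1] = min over k of (A[0][0] + B[0][1] = 0 + -3 = -3, A[0][1] + B[1][1] = 0 + 4 = 4) = -3 (attained at k = 0)
  C[1][0] = min over k of (A[1][0] + B[0][0] = -5 + 9 = 4, A[1][1] + B[1][0] = 0 + -5 = -5) = -5 (attained at k = 1)
  C[1][1] = min over k of (A[1][0] + B[0][1] = -5 + -3 = -8, A[1][1] + B[1][1] = 0 + 4 = 4) = -8 (attained at k = 0)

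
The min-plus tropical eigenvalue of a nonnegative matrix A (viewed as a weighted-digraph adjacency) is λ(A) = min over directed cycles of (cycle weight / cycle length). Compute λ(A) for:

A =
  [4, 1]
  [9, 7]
λ(A) = 4

Enumerate directed cycles and compute their means (weight / length). Sample:
  cycle 0 → 0: weight = 4, length = 1, mean = 4/1 ≈ 4.000
  cycle 1 → 1: weight = 7, length = 1, mean = 7/1 ≈ 7.000
  cycle 0 → 1 → 0: weight = 10, length = 2, mean = 10/2 ≈ 5.000
  cycle 1 → 0 → 1: weight = 10, length = 2, mean = 10/2 ≈ 5.000
Minimum mean = 4.000, attained e.g. along the cycle 0 → 0 with weight 4 and length 1. So λ(A) = 4/1 = 4.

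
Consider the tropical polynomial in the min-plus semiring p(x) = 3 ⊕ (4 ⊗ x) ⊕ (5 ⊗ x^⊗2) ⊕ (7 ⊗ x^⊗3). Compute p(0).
p(0) = 3

A tropical monomial a ⊗ x^⊗i evaluates to a + i · x. Evaluating each term at x = 0:
  Term 0 contributes 3 + 0 · 0 = 3
  Term 1 contributes 4 + 1 · 0 = 4
  Term 2 contributes 5 + 2 · 0 = 5
  Term 3 contributes 7 + 3 · 0 = 7
p(0) = ⊕ of these = min[3, 4, 5, 7] = 3.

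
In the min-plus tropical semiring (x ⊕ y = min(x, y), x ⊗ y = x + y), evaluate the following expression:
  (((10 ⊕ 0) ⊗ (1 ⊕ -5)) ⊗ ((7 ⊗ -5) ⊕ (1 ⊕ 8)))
(((10 ⊕ 0) ⊗ (1 ⊕ -5)) ⊗ ((7 ⊗ -5) ⊕ (1 ⊕ 8))) = -4

Expand innermost to outermost. Recall ⊕ takes the minimum of its arguments and ⊗ takes their sum. Working out the expression (((10 ⊕ 0) ⊗ (1 ⊕ -5)) ⊗ ((7 ⊗ -5) ⊕ (1 ⊕ 8))) gives -4.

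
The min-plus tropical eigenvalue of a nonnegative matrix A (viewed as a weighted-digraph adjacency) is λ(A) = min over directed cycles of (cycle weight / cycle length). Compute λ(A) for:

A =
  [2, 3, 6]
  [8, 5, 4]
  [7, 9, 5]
λ(A) = 2

Enumerate directed cycles and compute their means (weight / length). Sample:
  cycle 0 → 0: weight = 2, length = 1, mean = 2/1 ≈ 2.000
  cycle 1 → 1: weight = 5, length = 1, mean = 5/1 ≈ 5.000
  cycle 2 → 2: weight = 5, length = 1, mean = 5/1 ≈ 5.000
  cycle 0 → 1 → 0: weight = 11, length = 2, mean = 11/2 ≈ 5.500
  cycle 0 → 2 → 0: weight = 13, length = 2, mean = 13/2 ≈ 6.500
  cycle 1 → 0 → 1: weight = 11, length = 2, mean = 11/2 ≈ 5.500
Minimum mean = 2.000, attained e.g. along the cycle 0 → 0 with weight 2 and length 1. So λ(A) = 2/1 = 2.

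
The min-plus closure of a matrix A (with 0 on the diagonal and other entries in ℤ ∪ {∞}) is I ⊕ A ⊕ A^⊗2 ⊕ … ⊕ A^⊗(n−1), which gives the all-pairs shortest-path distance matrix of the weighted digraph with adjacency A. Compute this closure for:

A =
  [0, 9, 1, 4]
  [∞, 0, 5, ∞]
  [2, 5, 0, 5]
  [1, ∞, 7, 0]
Closure =
  [0, 6, 1, 4]
  [7, 0, 5, 10]
  [2, 5, 0, 5]
  [1, 7, 2, 0]

This is the Floyd-Warshall all-pairs shortest-path computation. For each intermediate vertex k = 0, 1, …, 3, update dist[i][j] ← min(dist[i][j], dist[i][k] + dist[k][j]). The final matrix gives, for each (i, j), the minimum total weight of any directed path from i to j (possibly empty when i = j).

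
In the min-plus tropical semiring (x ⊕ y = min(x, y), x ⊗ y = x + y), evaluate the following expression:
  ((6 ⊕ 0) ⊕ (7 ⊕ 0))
((6 ⊕ 0) ⊕ (7 ⊕ 0)) = 0

Expand innermost to outermost. Recall ⊕ takes the minimum of its arguments and ⊗ takes their sum. Working out the expression ((6 ⊕ 0) ⊕ (7 ⊕ 0)) gives 0.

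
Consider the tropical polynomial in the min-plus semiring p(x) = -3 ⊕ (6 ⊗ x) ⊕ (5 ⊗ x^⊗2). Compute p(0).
p(0) = -3

A tropical monomial a ⊗ x^⊗i evaluates to a + i · x. Evaluating each term at x = 0:
  Term 0 contributes -3 + 0 · 0 = -3
  Term 1 contributes 6 + 1 · 0 = 6
  Term 2 contributes 5 + 2 · 0 = 5
p(0) = ⊕ of these = min[-3, 6, 5] = -3.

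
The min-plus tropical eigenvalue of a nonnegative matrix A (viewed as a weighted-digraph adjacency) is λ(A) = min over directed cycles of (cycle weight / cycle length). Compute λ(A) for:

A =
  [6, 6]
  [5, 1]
λ(A) = 1

Enumerate directed cycles and compute their means (weight / length). Sample:
  cycle 0 → 0: weight = 6, length = 1, mean = 6/1 ≈ 6.000
  cycle 1 → 1: weight = 1, length = 1, mean = 1/1 ≈ 1.000
  cycle 0 → 1 → 0: weight = 11, length = 2, mean = 11/2 ≈ 5.500
  cycle 1 → 0 → 1: weight = 11, length = 2, mean = 11/2 ≈ 5.500
Minimum mean = 1.000, attained e.g. along the cycle 1 → 1 with weight 1 and length 1. So λ(A) = 1/1 = 1.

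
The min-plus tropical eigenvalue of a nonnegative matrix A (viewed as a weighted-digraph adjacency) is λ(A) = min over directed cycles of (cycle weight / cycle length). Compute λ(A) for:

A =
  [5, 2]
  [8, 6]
λ(A) = 5

Enumerate directed cycles and compute their means (weight / length). Sample:
  cycle 0 → 0: weight = 5, length = 1, mean = 5/1 ≈ 5.000
  cycle 1 → 1: weight = 6, length = 1, mean = 6/1 ≈ 6.000
  cycle 0 → 1 → 0: weight = 10, length = 2, mean = 10/2 ≈ 5.000
  cycle 1 → 0 → 1: weight = 10, length = 2, mean = 10/2 ≈ 5.000
Minimum mean = 5.000, attained e.g. along the cycle 0 → 0 with weight 5 and length 1. So λ(A) = 5/1 = 5.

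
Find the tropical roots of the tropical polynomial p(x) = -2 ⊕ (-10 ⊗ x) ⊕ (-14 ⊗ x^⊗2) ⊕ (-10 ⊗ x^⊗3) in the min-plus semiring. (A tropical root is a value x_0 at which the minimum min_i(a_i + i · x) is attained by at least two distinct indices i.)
Roots: {-4, 4, 8}

Each tropical root is a break point of the lower envelope of the lines y = a_i + i · x (there are 4 lines, with slopes 0, 1, ..., 3). Only the lines that attain the minimum somewhere contribute to roots; other lines are dominated. Here the surviving (envelope) indices are i = 3, i = 2, i = 1, i = 0.
Intersections between consecutive envelope lines give the roots: for adjacent envelope indices i < j the intersection is x = (a_i − a_j) / (j − i). Reading off the sorted break points: {-4, 4, 8}.
Verification: at each break x_0, at least two indices attain the minimum of min_i(a_i + i · x_0).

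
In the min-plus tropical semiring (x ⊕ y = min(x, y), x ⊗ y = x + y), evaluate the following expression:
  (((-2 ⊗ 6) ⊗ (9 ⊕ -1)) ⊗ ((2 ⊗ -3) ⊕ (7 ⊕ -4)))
(((-2 ⊗ 6) ⊗ (9 ⊕ -1)) ⊗ ((2 ⊗ -3) ⊕ (7 ⊕ -4))) = -1

Expand innermost to outermost. Recall ⊕ takes the minimum of its arguments and ⊗ takes their sum. Working out the expression (((-2 ⊗ 6) ⊗ (9 ⊕ -1)) ⊗ ((2 ⊗ -3) ⊕ (7 ⊕ -4))) gives -1.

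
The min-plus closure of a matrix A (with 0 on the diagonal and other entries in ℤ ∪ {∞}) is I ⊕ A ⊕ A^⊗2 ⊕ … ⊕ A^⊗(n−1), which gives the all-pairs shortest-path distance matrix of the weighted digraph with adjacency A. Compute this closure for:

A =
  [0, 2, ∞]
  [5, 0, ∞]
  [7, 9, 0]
Closure =
  [0, 2, ∞]
  [5, 0, ∞]
  [7, 9, 0]

This is the Floyd-Warshall all-pairs shortest-path computation. For each intermediate vertex k = 0, 1, …, 2, update dist[i][j] ← min(dist[i][j], dist[i][k] + dist[k][j]). The final matrix gives, for each (i, j), the minimum total weight of any directed path from i to j (possibly empty when i = j).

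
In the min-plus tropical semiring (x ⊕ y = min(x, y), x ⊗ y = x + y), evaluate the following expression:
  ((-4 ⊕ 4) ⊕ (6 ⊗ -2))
((-4 ⊕ 4) ⊕ (6 ⊗ -2)) = -4

Expand innermost to outermost. Recall ⊕ takes the minimum of its arguments and ⊗ takes their sum. Working out the expression ((-4 ⊕ 4) ⊕ (6 ⊗ -2)) gives -4.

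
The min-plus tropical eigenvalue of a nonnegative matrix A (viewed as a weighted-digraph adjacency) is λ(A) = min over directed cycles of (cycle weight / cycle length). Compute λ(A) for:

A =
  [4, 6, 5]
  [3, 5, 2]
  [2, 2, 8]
λ(A) = 2

Enumerate directed cycles and compute their means (weight / length). Sample:
  cycle 0 → 0: weight = 4, length = 1, mean = 4/1 ≈ 4.000
  cycle 1 → 1: weight = 5, length = 1, mean = 5/1 ≈ 5.000
  cycle 2 → 2: weight = 8, length = 1, mean = 8/1 ≈ 8.000
  cycle 0 → 1 → 0: weight = 9, length = 2, mean = 9/2 ≈ 4.500
  cycle 0 → 2 → 0: weight = 7, length = 2, mean = 7/2 ≈ 3.500
  cycle 1 → 0 → 1: weight = 9, length = 2, mean = 9/2 ≈ 4.500
Minimum mean = 2.000, attained e.g. along the cycle 1 → 2 → 1 with weight 4 and length 2. So λ(A) = 4/2 = 2.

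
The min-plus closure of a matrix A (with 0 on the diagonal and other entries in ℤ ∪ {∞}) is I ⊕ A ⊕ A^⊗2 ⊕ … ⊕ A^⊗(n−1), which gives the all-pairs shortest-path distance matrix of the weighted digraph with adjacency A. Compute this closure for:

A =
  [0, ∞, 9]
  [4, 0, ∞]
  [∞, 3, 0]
Closure =
  [0, 12, 9]
  [4, 0, 13]
  [7, 3, 0]

This is the Floyd-Warshall all-pairs shortest-path computation. For each intermediate vertex k = 0, 1, …, 2, update dist[i][j] ← min(dist[i][j], dist[i][k] + dist[k][j]). The final matrix gives, for each (i, j), the minimum total weight of any directed path from i to j (possibly empty when i = j).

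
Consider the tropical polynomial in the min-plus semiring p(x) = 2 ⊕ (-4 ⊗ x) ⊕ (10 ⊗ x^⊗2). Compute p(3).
p(3) = -1

A tropical monomial a ⊗ x^⊗i evaluates to a + i · x. Evaluating each term at x = 3:
  Term 0 contributes 2 + 0 · 3 = 2
  Term 1 contributes -4 + 1 · 3 = -1
  Term 2 contributes 10 + 2 · 3 = 16
p(3) = ⊕ of these = min[2, -1, 16] = -1.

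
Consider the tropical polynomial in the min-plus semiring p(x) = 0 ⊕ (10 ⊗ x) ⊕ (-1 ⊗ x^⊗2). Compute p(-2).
p(-2) = -5

A tropical monomial a ⊗ x^⊗i evaluates to a + i · x. Evaluating each term at x = -2:
  Term 0 contributes 0 + 0 · -2 = 0
  Term 1 contributes 10 + 1 · -2 = 8
  Term 2 contributes -1 + 2 · -2 = -5
p(-2) = ⊕ of these = min[0, 8, -5] = -5.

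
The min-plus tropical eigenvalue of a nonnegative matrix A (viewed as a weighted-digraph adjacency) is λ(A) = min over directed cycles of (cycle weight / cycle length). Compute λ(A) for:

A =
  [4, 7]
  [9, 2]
λ(A) = 2

Enumerate directed cycles and compute their means (weight / length). Sample:
  cycle 0 → 0: weight = 4, length = 1, mean = 4/1 ≈ 4.000
  cycle 1 → 1: weight = 2, length = 1, mean = 2/1 ≈ 2.000
  cycle 0 → 1 → 0: weight = 16, length = 2, mean = 16/2 ≈ 8.000
  cycle 1 → 0 → 1: weight = 16, length = 2, mean = 16/2 ≈ 8.000
Minimum mean = 2.000, attained e.g. along the cycle 1 → 1 with weight 2 and length 1. So λ(A) = 2/1 = 2.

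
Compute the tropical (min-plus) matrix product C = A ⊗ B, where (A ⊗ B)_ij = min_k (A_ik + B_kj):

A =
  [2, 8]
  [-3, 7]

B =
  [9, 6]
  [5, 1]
A ⊗ B =
  [11, 8]
  [6, 3]

Apply the min-plus product entry-by-entry:
  C[0][0] = min over k of (A[0][0] + B[0][0] = 2 + 9 = 11, A[0][1] + B[1][0] = 8 + 5 = 13) = 11 (attained at k = 0)
  C[0][1] = min over k of (A[0][0] + B[0][1] = 2 + 6 = 8, A[0][1] + B[1][1] = 8 + 1 = 9) = 8 (attained at k = 0)
  C[1][0] = min over k of (A[1][0] + B[0][0] = -3 + 9 = 6, A[1][1] + B[1][0] = 7 + 5 = 12) = 6 (attained at k = 0)
  C[1][1] = min over k of (A[1][0] + B[0][1] = -3 + 6 = 3, A[1][1] + B[1][1] = 7 + 1 = 8) = 3 (attained at k = 0)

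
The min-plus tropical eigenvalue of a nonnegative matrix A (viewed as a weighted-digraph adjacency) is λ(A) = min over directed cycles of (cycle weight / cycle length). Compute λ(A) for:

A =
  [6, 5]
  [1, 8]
λ(A) = 3

Enumerate directed cycles and compute their means (weight / length). Sample:
  cycle 0 → 0: weight = 6, length = 1, mean = 6/1 ≈ 6.000
  cycle 1 → 1: weight = 8, length = 1, mean = 8/1 ≈ 8.000
  cycle 0 → 1 → 0: weight = 6, length = 2, mean = 6/2 ≈ 3.000
  cycle 1 → 0 → 1: weight = 6, length = 2, mean = 6/2 ≈ 3.000
Minimum mean = 3.000, attained e.g. along the cycle 0 → 1 → 0 with weight 6 and length 2. So λ(A) = 6/2 = 3.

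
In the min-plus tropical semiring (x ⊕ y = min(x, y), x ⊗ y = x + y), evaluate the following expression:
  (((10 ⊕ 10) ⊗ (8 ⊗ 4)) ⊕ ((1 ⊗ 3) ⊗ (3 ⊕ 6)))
(((10 ⊕ 10) ⊗ (8 ⊗ 4)) ⊕ ((1 ⊗ 3) ⊗ (3 ⊕ 6))) = 7

Expand innermost to outermost. Recall ⊕ takes the minimum of its arguments and ⊗ takes their sum. Working out the expression (((10 ⊕ 10) ⊗ (8 ⊗ 4)) ⊕ ((1 ⊗ 3) ⊗ (3 ⊕ 6))) gives 7.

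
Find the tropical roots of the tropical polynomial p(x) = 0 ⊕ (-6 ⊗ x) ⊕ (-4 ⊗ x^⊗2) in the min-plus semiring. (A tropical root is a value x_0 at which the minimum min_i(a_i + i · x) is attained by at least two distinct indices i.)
Roots: {-2, 6}

Each tropical root is a break point of the lower envelope of the lines y = a_i + i · x (there are 3 lines, with slopes 0, 1, ..., 2). Only the lines that attain the minimum somewhere contribute to roots; other lines are dominated. Here the surviving (envelope) indices are i = 2, i = 1, i = 0.
Intersections between consecutive envelope lines give the roots: for adjacent envelope indices i < j the intersection is x = (a_i − a_j) / (j − i). Reading off the sorted break points: {-2, 6}.
Verification: at each break x_0, at least two indices attain the minimum of min_i(a_i + i · x_0).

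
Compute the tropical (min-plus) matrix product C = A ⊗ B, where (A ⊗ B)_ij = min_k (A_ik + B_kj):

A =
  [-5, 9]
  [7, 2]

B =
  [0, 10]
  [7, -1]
A ⊗ B =
  [-5, 5]
  [7, 1]

Apply the min-plus product entry-by-entry:
  C[0][0] = min over k of (A[0][0] + B[0][0] = -5 + 0 = -5, A[0][1] + B[1][0] = 9 + 7 = 16) = -5 (attained at k = 0)
  C[0][1] = min over k of (A[0][0] + B[0][1] = -5 + 10 = 5, A[0][1] + B[1][1] = 9 + -1 = 8) = 5 (attained at k = 0)
  C[1][0] = min over k of (A[1][0] + B[0][0] = 7 + 0 = 7, A[1][1] + B[1][0] = 2 + 7 = 9) = 7 (attained at k = 0)
  C[1][1] = min over k of (A[1][0] + B[0][1] = 7 + 10 = 17, A[1][1] + B[1][1] = 2 + -1 = 1) = 1 (attained at k = 1)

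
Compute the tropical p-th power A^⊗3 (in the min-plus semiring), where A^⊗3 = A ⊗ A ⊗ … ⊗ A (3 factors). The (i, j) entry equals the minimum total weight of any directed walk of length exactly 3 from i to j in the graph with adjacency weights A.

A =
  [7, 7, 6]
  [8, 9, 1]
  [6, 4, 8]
A^⊗3 =
  [14, 12, 11]
  [13, 13, 6]
  [11, 9, 13]

Each entry (A^⊗3)_ij equals the minimum over all length-3 walks i = v_0 → v_1 → … → v_3 = j of Σ_t A[v_t][v_{t+1}]. For example, for (i, j) = (0, 2) we minimise over 9 possible intermediate vertex sequences; the minimum is 11, attained along the walk 0 → 2 → 1 → 2.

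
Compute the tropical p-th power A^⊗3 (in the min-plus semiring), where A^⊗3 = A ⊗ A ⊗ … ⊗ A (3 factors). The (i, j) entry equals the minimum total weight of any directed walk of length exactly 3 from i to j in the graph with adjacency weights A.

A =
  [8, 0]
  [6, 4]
A^⊗3 =
  [10, 6]
  [12, 10]

Each entry (A^⊗3)_ij equals the minimum over all length-3 walks i = v_0 → v_1 → … → v_3 = j of Σ_t A[v_t][v_{t+1}]. For example, for (i, j) = (0, 1) we minimise over 4 possible intermediate vertex sequences; the minimum is 6, attained along the walk 0 → 1 → 0 → 1.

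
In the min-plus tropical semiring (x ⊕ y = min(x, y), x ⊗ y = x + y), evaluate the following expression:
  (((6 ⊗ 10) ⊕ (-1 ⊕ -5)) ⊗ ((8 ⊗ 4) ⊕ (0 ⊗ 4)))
(((6 ⊗ 10) ⊕ (-1 ⊕ -5)) ⊗ ((8 ⊗ 4) ⊕ (0 ⊗ 4))) = -1

Expand innermost to outermost. Recall ⊕ takes the minimum of its arguments and ⊗ takes their sum. Working out the expression (((6 ⊗ 10) ⊕ (-1 ⊕ -5)) ⊗ ((8 ⊗ 4) ⊕ (0 ⊗ 4))) gives -1.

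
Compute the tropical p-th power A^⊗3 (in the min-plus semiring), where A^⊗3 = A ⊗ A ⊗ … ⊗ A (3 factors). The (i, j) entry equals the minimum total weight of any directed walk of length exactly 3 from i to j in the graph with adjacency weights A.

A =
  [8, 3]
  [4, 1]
A^⊗3 =
  [8, 5]
  [6, 3]

Each entry (A^⊗3)_ij equals the minimum over all length-3 walks i = v_0 → v_1 → … → v_3 = j of Σ_t A[v_t][v_{t+1}]. For example, for (i, j) = (0, 1) we minimise over 4 possible intermediate vertex sequences; the minimum is 5, attained along the walk 0 → 1 → 1 → 1.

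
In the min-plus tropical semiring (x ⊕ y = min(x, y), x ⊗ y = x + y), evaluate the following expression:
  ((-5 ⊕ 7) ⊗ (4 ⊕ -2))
((-5 ⊕ 7) ⊗ (4 ⊕ -2)) = -7

Expand innermost to outermost. Recall ⊕ takes the minimum of its arguments and ⊗ takes their sum. Working out the expression ((-5 ⊕ 7) ⊗ (4 ⊕ -2)) gives -7.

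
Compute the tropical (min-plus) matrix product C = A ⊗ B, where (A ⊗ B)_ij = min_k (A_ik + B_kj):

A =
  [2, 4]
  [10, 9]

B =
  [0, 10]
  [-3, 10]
A ⊗ B =
  [1, 12]
  [6, 19]

Apply the min-plus product entry-by-entry:
  C[0][0] = min over k of (A[0][0] + B[0][0] = 2 + 0 = 2, A[0][1] + B[1][0] = 4 + -3 = 1) = 1 (attained at k = 1)
  C[0][1] = min over k of (A[0][0] + B[0][1] = 2 + 10 = 12, A[0][1] + B[1][1] = 4 + 10 = 14) = 12 (attained at k = 0)
  C[1][0] = min over k of (A[1][0] + B[0][0] = 10 + 0 = 10, A[1][1] + B[1][0] = 9 + -3 = 6) = 6 (attained at k = 1)
  C[1][1] = min over k of (A[1][0] + B[0][1] = 10 + 10 = 20, A[1][1] + B[1][1] = 9 + 10 = 19) = 19 (attained at k = 1)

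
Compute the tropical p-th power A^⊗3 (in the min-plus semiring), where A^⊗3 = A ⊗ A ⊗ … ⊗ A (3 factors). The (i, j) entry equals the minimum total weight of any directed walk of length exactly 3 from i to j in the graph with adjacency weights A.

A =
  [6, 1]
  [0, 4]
A^⊗3 =
  [5, 2]
  [1, 5]

Each entry (A^⊗3)_ij equals the minimum over all length-3 walks i = v_0 → v_1 → … → v_3 = j of Σ_t A[v_t][v_{t+1}]. For example, for (i, j) = (0, 1) we minimise over 4 possible intermediate vertex sequences; the minimum is 2, attained along the walk 0 → 1 → 0 → 1.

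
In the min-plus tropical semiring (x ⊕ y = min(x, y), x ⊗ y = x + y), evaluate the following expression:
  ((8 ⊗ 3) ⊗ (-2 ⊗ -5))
((8 ⊗ 3) ⊗ (-2 ⊗ -5)) = 4

Expand innermost to outermost. Recall ⊕ takes the minimum of its arguments and ⊗ takes their sum. Working out the expression ((8 ⊗ 3) ⊗ (-2 ⊗ -5)) gives 4.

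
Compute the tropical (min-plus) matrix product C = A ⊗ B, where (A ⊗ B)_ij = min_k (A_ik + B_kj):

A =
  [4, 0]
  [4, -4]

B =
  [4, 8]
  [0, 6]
A ⊗ B =
  [0, 6]
  [-4, 2]

Apply the min-plus product entry-by-entry:
  C[0][0] = min over k of (A[0][0] + B[0][0] = 4 + 4 = 8, A[0][1] + B[1][0] = 0 + 0 = 0) = 0 (attained at k = 1)
  C[0][1] = min over k of (A[0][0] + B[0][1] = 4 + 8 = 12, A[0][1] + B[1][1] = 0 + 6 = 6) = 6 (attained at k = 1)
  C[1][0] = min over k of (A[1][0] + B[0][0] = 4 + 4 = 8, A[1][1] + B[1][0] = -4 + 0 = -4) = -4 (attained at k = 1)
  C[1][1] = min over k of (A[1][0] + B[0][1] = 4 + 8 = 12, A[1][1] + B[1][1] = -4 + 6 = 2) = 2 (attained at k = 1)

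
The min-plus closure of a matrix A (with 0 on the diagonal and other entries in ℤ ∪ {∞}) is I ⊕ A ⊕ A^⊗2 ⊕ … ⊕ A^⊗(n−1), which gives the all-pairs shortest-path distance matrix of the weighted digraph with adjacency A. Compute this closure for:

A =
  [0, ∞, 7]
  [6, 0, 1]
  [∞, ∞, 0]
Closure =
  [0, ∞, 7]
  [6, 0, 1]
  [∞, ∞, 0]

This is the Floyd-Warshall all-pairs shortest-path computation. For each intermediate vertex k = 0, 1, …, 2, update dist[i][j] ← min(dist[i][j], dist[i][k] + dist[k][j]). The final matrix gives, for each (i, j), the minimum total weight of any directed path from i to j (possibly empty when i = j).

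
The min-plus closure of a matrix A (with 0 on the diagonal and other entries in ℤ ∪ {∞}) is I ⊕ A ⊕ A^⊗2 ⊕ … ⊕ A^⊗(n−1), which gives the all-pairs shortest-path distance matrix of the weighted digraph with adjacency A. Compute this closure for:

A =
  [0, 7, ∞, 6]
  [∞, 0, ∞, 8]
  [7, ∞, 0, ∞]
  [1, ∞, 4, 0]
Closure =
  [0, 7, 10, 6]
  [9, 0, 12, 8]
  [7, 14, 0, 13]
  [1, 8, 4, 0]

This is the Floyd-Warshall all-pairs shortest-path computation. For each intermediate vertex k = 0, 1, …, 3, update dist[i][j] ← min(dist[i][j], dist[i][k] + dist[k][j]). The final matrix gives, for each (i, j), the minimum total weight of any directed path from i to j (possibly empty when i = j).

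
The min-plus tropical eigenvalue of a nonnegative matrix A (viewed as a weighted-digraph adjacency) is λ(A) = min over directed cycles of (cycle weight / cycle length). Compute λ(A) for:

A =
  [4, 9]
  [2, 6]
λ(A) = 4

Enumerate directed cycles and compute their means (weight / length). Sample:
  cycle 0 → 0: weight = 4, length = 1, mean = 4/1 ≈ 4.000
  cycle 1 → 1: weight = 6, length = 1, mean = 6/1 ≈ 6.000
  cycle 0 → 1 → 0: weight = 11, length = 2, mean = 11/2 ≈ 5.500
  cycle 1 → 0 → 1: weight = 11, length = 2, mean = 11/2 ≈ 5.500
Minimum mean = 4.000, attained e.g. along the cycle 0 → 0 with weight 4 and length 1. So λ(A) = 4/1 = 4.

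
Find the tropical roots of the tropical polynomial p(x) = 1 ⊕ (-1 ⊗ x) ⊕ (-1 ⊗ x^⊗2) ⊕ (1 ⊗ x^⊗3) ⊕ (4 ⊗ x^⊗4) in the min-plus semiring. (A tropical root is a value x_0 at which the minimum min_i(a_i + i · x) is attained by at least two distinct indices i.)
Roots: {-3, -2, 0, 2}

Each tropical root is a break point of the lower envelope of the lines y = a_i + i · x (there are 5 lines, with slopes 0, 1, ..., 4). Only the lines that attain the minimum somewhere contribute to roots; other lines are dominated. Here the surviving (envelope) indices are i = 4, i = 3, i = 2, i = 1, i = 0.
Intersections between consecutive envelope lines give the roots: for adjacent envelope indices i < j the intersection is x = (a_i − a_j) / (j − i). Reading off the sorted break points: {-3, -2, 0, 2}.
Verification: at each break x_0, at least two indices attain the minimum of min_i(a_i + i · x_0).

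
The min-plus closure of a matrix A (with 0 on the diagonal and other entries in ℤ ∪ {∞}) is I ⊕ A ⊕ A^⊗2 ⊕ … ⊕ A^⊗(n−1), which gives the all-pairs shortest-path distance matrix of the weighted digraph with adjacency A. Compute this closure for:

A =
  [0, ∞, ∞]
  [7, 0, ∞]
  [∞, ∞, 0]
Closure =
  [0, ∞, ∞]
  [7, 0, ∞]
  [∞, ∞, 0]

This is the Floyd-Warshall all-pairs shortest-path computation. For each intermediate vertex k = 0, 1, …, 2, update dist[i][j] ← min(dist[i][j], dist[i][k] + dist[k][j]). The final matrix gives, for each (i, j), the minimum total weight of any directed path from i to j (possibly empty when i = j).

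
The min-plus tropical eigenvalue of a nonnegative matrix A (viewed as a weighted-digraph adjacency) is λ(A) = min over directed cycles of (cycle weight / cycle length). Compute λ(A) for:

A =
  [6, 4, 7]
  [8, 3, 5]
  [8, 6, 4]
λ(A) = 3

Enumerate directed cycles and compute their means (weight / length). Sample:
  cycle 0 → 0: weight = 6, length = 1, mean = 6/1 ≈ 6.000
  cycle 1 → 1: weight = 3, length = 1, mean = 3/1 ≈ 3.000
  cycle 2 → 2: weight = 4, length = 1, mean = 4/1 ≈ 4.000
  cycle 0 → 1 → 0: weight = 12, length = 2, mean = 12/2 ≈ 6.000
  cycle 0 → 2 → 0: weight = 15, length = 2, mean = 15/2 ≈ 7.500
  cycle 1 → 0 → 1: weight = 12, length = 2, mean = 12/2 ≈ 6.000
Minimum mean = 3.000, attained e.g. along the cycle 1 → 1 with weight 3 and length 1. So λ(A) = 3/1 = 3.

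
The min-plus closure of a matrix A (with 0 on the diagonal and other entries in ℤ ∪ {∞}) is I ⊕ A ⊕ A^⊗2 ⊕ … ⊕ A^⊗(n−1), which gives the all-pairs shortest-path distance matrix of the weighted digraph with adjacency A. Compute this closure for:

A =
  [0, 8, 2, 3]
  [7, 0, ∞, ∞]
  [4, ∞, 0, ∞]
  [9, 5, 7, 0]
Closure =
  [0, 8, 2, 3]
  [7, 0, 9, 10]
  [4, 12, 0, 7]
  [9, 5, 7, 0]

This is the Floyd-Warshall all-pairs shortest-path computation. For each intermediate vertex k = 0, 1, …, 3, update dist[i][j] ← min(dist[i][j], dist[i][k] + dist[k][j]). The final matrix gives, for each (i, j), the minimum total weight of any directed path from i to j (possibly empty when i = j).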